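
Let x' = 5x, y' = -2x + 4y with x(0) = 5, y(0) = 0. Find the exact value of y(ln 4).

A = [[5,0],[-2,4]]; eigenvalues λ = 4, 5.
Eigenvectors: (0,1) for λ=4, (1,-2) for λ=5.
From the initial condition, c_1 = 10, c_2 = 5.
y(ln 4) = (10)(4^4)(1) + (5)(4^5)(-2) = -7680.

-7680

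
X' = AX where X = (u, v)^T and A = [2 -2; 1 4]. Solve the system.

u(t) = c_1e^(3t)sin(t) + c_1e^(3t)cos(t) + c_2e^(3t)sin(t) - c_2e^(3t)cos(t), v(t) = -c_1e^(3t)cos(t) - c_2e^(3t)sin(t)

Coefficient matrix A = [[2, -2], [1, 4]].
Characteristic polynomial det(A - λI) = λ^2 - 6λ + 10 = 0.
Eigenvalues λ = 3 ± i (complex conjugate pair).
For λ=3+i: an eigenvector is (1,-1) - i(1,0) = (1 - i, -1).
A real fundamental pair from Re and Im of e^((3+i)t)v: X_1 = e^(3t)(cos(t)·(1,-1) + sin(t)·(1,0)), X_2 = e^(3t)(sin(t)·(1,-1) - cos(t)·(1,0)).
General solution: c_1X_1 + c_2X_2.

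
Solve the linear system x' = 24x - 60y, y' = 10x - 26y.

x(t) = -2c_1e^(-6t) + 3c_2e^(4t), y(t) = -c_1e^(-6t) + c_2e^(4t)

Coefficient matrix A = [[24, -60], [10, -26]].
Characteristic polynomial det(A - λI) = λ^2 + 2λ - 24 = 0.
Eigenvalues λ = -6, 4.
For λ=-6: (A-λI) row 1 is [30, -60], so an eigenvector is (-2, -1).
For λ=4: (A-λI) row 1 is [20, -60], so an eigenvector is (3, 1).
General solution: c_1e^(-6t)(-2,-1) + c_2e^(4t)(3,1).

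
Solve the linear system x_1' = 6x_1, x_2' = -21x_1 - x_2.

x_1(t) = K_1e^(6t), x_2(t) = -3K_1e^(6t) - K_2e^(-t)

Coefficient matrix A = [[6, 0], [-21, -1]].
Characteristic polynomial det(A - λI) = λ^2 - 5λ - 6 = 0.
Eigenvalues λ = 6, -1.
For λ=6: (A-λI) row 2 is [-21, -7], so an eigenvector is (1, -3).
For λ=-1: (A-λI) row 1 is [7, 0], so an eigenvector is (0, -1).
General solution: K_1e^(6t)(1,-3) + K_2e^(-t)(0,-1).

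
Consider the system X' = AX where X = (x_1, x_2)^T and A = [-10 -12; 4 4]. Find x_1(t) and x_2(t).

Coefficient matrix A = [[-10, -12], [4, 4]].
Characteristic polynomial det(A - λI) = λ^2 + 6λ + 8 = 0.
Eigenvalues λ = -2, -4.
For λ=-2: (A-λI) row 1 is [-8, -12], so an eigenvector is (-3, 2).
For λ=-4: (A-λI) row 1 is [-6, -12], so an eigenvector is (-2, 1).
General solution: c_1e^(-2t)(-3,2) + c_2e^(-4t)(-2,1).

x_1(t) = -3c_1e^(-2t) - 2c_2e^(-4t), x_2(t) = 2c_1e^(-2t) + c_2e^(-4t)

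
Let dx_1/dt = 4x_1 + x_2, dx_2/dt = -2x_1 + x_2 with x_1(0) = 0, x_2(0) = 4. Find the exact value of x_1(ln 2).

16

A = [[4,1],[-2,1]]; eigenvalues λ = 2, 3.
Eigenvectors: (-1,2) for λ=2, (-1,1) for λ=3.
From the initial condition, c_1 = 4, c_2 = -4.
x_1(ln 2) = (4)(2^2)(-1) + (-4)(2^3)(-1) = 16.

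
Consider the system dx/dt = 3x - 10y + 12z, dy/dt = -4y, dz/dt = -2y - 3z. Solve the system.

x(t) = K_1e^(3t) - 2K_2e^(-4t) - 2K_3e^(-3t), y(t) = K_2e^(-4t), z(t) = 2K_2e^(-4t) + K_3e^(-3t)

Coefficient matrix A = [[3, -10, 12], [0, -4, 0], [0, -2, -3]].
det(A - λI) = 0 gives eigenvalues λ = 3, -4, -3.
For λ=3: eigenvector (1,0,0).
For λ=-4: eigenvector (-2,1,2).
For λ=-3: eigenvector (-2,0,1).
General solution: K_1e^(3t)(1,0,0) + K_2e^(-4t)(-2,1,2) + K_3e^(-3t)(-2,0,1).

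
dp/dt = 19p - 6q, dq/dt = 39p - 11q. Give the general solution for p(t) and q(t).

p(t) = c_1e^(4t)sin(3t) + c_1e^(4t)cos(3t) + c_2e^(4t)sin(3t) - c_2e^(4t)cos(3t), q(t) = 3c_1e^(4t)sin(3t) + 2c_1e^(4t)cos(3t) + 2c_2e^(4t)sin(3t) - 3c_2e^(4t)cos(3t)

Coefficient matrix A = [[19, -6], [39, -11]].
Characteristic polynomial det(A - λI) = λ^2 - 8λ + 25 = 0.
Eigenvalues λ = 4 ± 3i (complex conjugate pair).
For λ=4+3i: an eigenvector is (1,2) - i(1,3) = (1 - i, 2 - 3i).
A real fundamental pair from Re and Im of e^((4+3i)t)v: X_1 = e^(4t)(cos(3t)·(1,2) + sin(3t)·(1,3)), X_2 = e^(4t)(sin(3t)·(1,2) - cos(3t)·(1,3)).
General solution: c_1X_1 + c_2X_2.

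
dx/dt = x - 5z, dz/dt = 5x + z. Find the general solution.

x(t) = -C_1e^(t)sin(5t) + C_2e^(t)cos(5t), z(t) = C_1e^(t)cos(5t) + C_2e^(t)sin(5t)

Coefficient matrix A = [[1, -5], [5, 1]].
Characteristic polynomial det(A - λI) = λ^2 - 2λ + 26 = 0.
Eigenvalues λ = 1 ± 5i (complex conjugate pair).
For λ=1+5i: an eigenvector is (0,1) - i(-1,0) = (0 + i, 1).
A real fundamental pair from Re and Im of e^((1+5i)t)v: X_1 = e^(t)(cos(5t)·(0,1) + sin(5t)·(-1,0)), X_2 = e^(t)(sin(5t)·(0,1) - cos(5t)·(-1,0)).
General solution: C_1X_1 + C_2X_2.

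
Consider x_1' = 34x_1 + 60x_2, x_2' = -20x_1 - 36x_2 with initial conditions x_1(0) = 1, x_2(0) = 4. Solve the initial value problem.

Coefficient matrix A = [[34, 60], [-20, -36]].
Characteristic polynomial det(A - λI) = λ^2 + 2λ - 24 = 0.
Eigenvalues λ = -6, 4.
For λ=-6: (A-λI) row 1 is [40, 60], so an eigenvector is (-3, 2).
For λ=4: (A-λI) row 1 is [30, 60], so an eigenvector is (2, -1).
General solution: c_1e^(-6t)(-3,2) + c_2e^(4t)(2,-1).
Applying x_1(0)=1, x_2(0)=4 gives c_1=9, c_2=14.

x_1(t) = 28e^(4t) - 27e^(-6t), x_2(t) = -14e^(4t) + 18e^(-6t)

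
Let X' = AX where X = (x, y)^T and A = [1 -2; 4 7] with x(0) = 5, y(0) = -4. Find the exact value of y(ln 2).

16

A = [[1,-2],[4,7]]; eigenvalues λ = 3, 5.
Eigenvectors: (-1,1) for λ=3, (1,-2) for λ=5.
From the initial condition, c_1 = -6, c_2 = -1.
y(ln 2) = (-6)(2^3)(1) + (-1)(2^5)(-2) = 16.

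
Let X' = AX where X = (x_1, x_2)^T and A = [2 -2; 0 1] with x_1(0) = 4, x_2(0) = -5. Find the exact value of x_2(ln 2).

-10

A = [[2,-2],[0,1]]; eigenvalues λ = 2, 1.
Eigenvectors: (-1,0) for λ=2, (2,1) for λ=1.
From the initial condition, c_1 = -14, c_2 = -5.
x_2(ln 2) = (-14)(2^2)(0) + (-5)(2^1)(1) = -10.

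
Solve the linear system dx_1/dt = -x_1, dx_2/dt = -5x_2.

Coefficient matrix A = [[-1, 0], [0, -5]].
Characteristic polynomial det(A - λI) = λ^2 + 6λ + 5 = 0.
Eigenvalues λ = -5, -1.
For λ=-5: (A-λI) row 1 is [4, 0], so an eigenvector is (0, -1).
For λ=-1: (A-λI) row 2 is [0, -4], so an eigenvector is (1, 0).
General solution: K_1e^(-5t)(0,-1) + K_2e^(-t)(1,0).

x_1(t) = K_2e^(-t), x_2(t) = -K_1e^(-5t)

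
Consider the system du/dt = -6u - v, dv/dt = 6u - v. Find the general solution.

Coefficient matrix A = [[-6, -1], [6, -1]].
Characteristic polynomial det(A - λI) = λ^2 + 7λ + 12 = 0.
Eigenvalues λ = -4, -3.
For λ=-4: (A-λI) row 1 is [-2, -1], so an eigenvector is (-1, 2).
For λ=-3: (A-λI) row 1 is [-3, -1], so an eigenvector is (-1, 3).
General solution: c_1e^(-4t)(-1,2) + c_2e^(-3t)(-1,3).

u(t) = -c_1e^(-4t) - c_2e^(-3t), v(t) = 2c_1e^(-4t) + 3c_2e^(-3t)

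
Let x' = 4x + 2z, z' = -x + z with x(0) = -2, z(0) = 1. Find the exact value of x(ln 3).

A = [[4,2],[-1,1]]; eigenvalues λ = 3, 2.
Eigenvectors: (-2,1) for λ=3, (-1,1) for λ=2.
From the initial condition, c_1 = 1, c_2 = 0.
x(ln 3) = (1)(3^3)(-2) + (0)(3^2)(-1) = -54.

-54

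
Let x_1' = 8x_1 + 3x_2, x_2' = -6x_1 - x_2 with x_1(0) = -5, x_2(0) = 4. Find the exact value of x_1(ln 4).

A = [[8,3],[-6,-1]]; eigenvalues λ = 2, 5.
Eigenvectors: (-1,2) for λ=2, (1,-1) for λ=5.
From the initial condition, c_1 = -1, c_2 = -6.
x_1(ln 4) = (-1)(4^2)(-1) + (-6)(4^5)(1) = -6128.

-6128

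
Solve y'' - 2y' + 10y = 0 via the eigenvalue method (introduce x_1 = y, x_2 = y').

y(t) = K_1e^(t)cos(3t) + K_2e^(t)sin(3t)

Let x_1 = y, x_2 = y'. Then x_1' = x_2 and x_2' = -10x_1 + 2x_2.
A = [[0,1],[-10,2]]; det(A-λI) = λ^2 - 2λ + 10.
Eigenvalues λ = 1 ± 3i.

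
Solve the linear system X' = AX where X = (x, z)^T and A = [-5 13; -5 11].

Coefficient matrix A = [[-5, 13], [-5, 11]].
Characteristic polynomial det(A - λI) = λ^2 - 6λ + 10 = 0.
Eigenvalues λ = 3 ± i (complex conjugate pair).
For λ=3+i: an eigenvector is (-3,-2) - i(-2,-1) = (-3 + 2i, -2 + i).
A real fundamental pair from Re and Im of e^((3+i)t)v: X_1 = e^(3t)(cos(t)·(-3,-2) + sin(t)·(-2,-1)), X_2 = e^(3t)(sin(t)·(-3,-2) - cos(t)·(-2,-1)).
General solution: C_1X_1 + C_2X_2.

x(t) = -2C_1e^(3t)sin(t) - 3C_1e^(3t)cos(t) - 3C_2e^(3t)sin(t) + 2C_2e^(3t)cos(t), z(t) = -C_1e^(3t)sin(t) - 2C_1e^(3t)cos(t) - 2C_2e^(3t)sin(t) + C_2e^(3t)cos(t)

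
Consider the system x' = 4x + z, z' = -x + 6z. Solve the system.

Coefficient matrix A = [[4, 1], [-1, 6]].
Characteristic polynomial det(A - λI) = λ^2 - 10λ + 25 = 0.
Single eigenvalue λ = 5 with algebraic multiplicity 2.
Eigenvector v = (-1,-1); generalized eigenvector w with (A-λI)w=v is (3,2).
General solution: e^(5t)[K_1·v + K_2·(t·v + w)].

x(t) = -K_1e^(5t) - K_2te^(5t) + 3K_2e^(5t), z(t) = -K_1e^(5t) - K_2te^(5t) + 2K_2e^(5t)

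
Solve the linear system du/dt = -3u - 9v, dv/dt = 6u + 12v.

Coefficient matrix A = [[-3, -9], [6, 12]].
Characteristic polynomial det(A - λI) = λ^2 - 9λ + 18 = 0.
Eigenvalues λ = 3, 6.
For λ=3: (A-λI) row 1 is [-6, -9], so an eigenvector is (3, -2).
For λ=6: (A-λI) row 1 is [-9, -9], so an eigenvector is (-1, 1).
General solution: K_1e^(3t)(3,-2) + K_2e^(6t)(-1,1).

u(t) = 3K_1e^(3t) - K_2e^(6t), v(t) = -2K_1e^(3t) + K_2e^(6t)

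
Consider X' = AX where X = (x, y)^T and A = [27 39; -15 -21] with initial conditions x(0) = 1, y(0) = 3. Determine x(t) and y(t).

x(t) = 47e^(3t)sin(3t) + e^(3t)cos(3t), y(t) = -29e^(3t)sin(3t) + 3e^(3t)cos(3t)

Coefficient matrix A = [[27, 39], [-15, -21]].
Characteristic polynomial det(A - λI) = λ^2 - 6λ + 18 = 0.
Eigenvalues λ = 3 ± 3i (complex conjugate pair).
For λ=3+3i: an eigenvector is (-2,1) - i(-3,2) = (-2 + 3i, 1 - 2i).
A real fundamental pair from Re and Im of e^((3+3i)t)v: X_1 = e^(3t)(cos(3t)·(-2,1) + sin(3t)·(-3,2)), X_2 = e^(3t)(sin(3t)·(-2,1) - cos(3t)·(-3,2)).
General solution: C_1X_1 + C_2X_2.
Applying x(0)=1, y(0)=3 gives C_1=-11, C_2=-7.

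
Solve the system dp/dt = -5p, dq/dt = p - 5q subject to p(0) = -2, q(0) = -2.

Coefficient matrix A = [[-5, 0], [1, -5]].
Characteristic polynomial det(A - λI) = λ^2 + 10λ + 25 = 0.
Single eigenvalue λ = -5 with algebraic multiplicity 2.
Eigenvector v = (0,-1); generalized eigenvector w with (A-λI)w=v is (-1,2).
General solution: e^(-5t)[K_1·v + K_2·(t·v + w)].
Applying p(0)=-2, q(0)=-2 gives K_1=6, K_2=2.

p(t) = -2e^(-5t), q(t) = -2te^(-5t) - 2e^(-5t)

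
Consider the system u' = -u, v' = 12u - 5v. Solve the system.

u(t) = K_1e^(-t), v(t) = 3K_1e^(-t) - K_2e^(-5t)

Coefficient matrix A = [[-1, 0], [12, -5]].
Characteristic polynomial det(A - λI) = λ^2 + 6λ + 5 = 0.
Eigenvalues λ = -1, -5.
For λ=-1: (A-λI) row 2 is [12, -4], so an eigenvector is (1, 3).
For λ=-5: (A-λI) row 1 is [4, 0], so an eigenvector is (0, -1).
General solution: K_1e^(-t)(1,3) + K_2e^(-5t)(0,-1).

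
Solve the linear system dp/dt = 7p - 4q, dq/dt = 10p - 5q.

p(t) = c_1e^(t)sin(2t) + c_1e^(t)cos(2t) + c_2e^(t)sin(2t) - c_2e^(t)cos(2t), q(t) = 2c_1e^(t)sin(2t) + c_1e^(t)cos(2t) + c_2e^(t)sin(2t) - 2c_2e^(t)cos(2t)

Coefficient matrix A = [[7, -4], [10, -5]].
Characteristic polynomial det(A - λI) = λ^2 - 2λ + 5 = 0.
Eigenvalues λ = 1 ± 2i (complex conjugate pair).
For λ=1+2i: an eigenvector is (1,1) - i(1,2) = (1 - i, 1 - 2i).
A real fundamental pair from Re and Im of e^((1+2i)t)v: X_1 = e^(t)(cos(2t)·(1,1) + sin(2t)·(1,2)), X_2 = e^(t)(sin(2t)·(1,1) - cos(2t)·(1,2)).
General solution: c_1X_1 + c_2X_2.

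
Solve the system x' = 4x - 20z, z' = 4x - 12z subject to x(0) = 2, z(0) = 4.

Coefficient matrix A = [[4, -20], [4, -12]].
Characteristic polynomial det(A - λI) = λ^2 + 8λ + 32 = 0.
Eigenvalues λ = -4 ± 4i (complex conjugate pair).
For λ=-4+4i: an eigenvector is (-2,-1) - i(1,0) = (-2 - i, -1).
A real fundamental pair from Re and Im of e^((-4+4i)t)v: X_1 = e^(-4t)(cos(4t)·(-2,-1) + sin(4t)·(1,0)), X_2 = e^(-4t)(sin(4t)·(-2,-1) - cos(4t)·(1,0)).
General solution: C_1X_1 + C_2X_2.
Applying x(0)=2, z(0)=4 gives C_1=-4, C_2=6.

x(t) = -16e^(-4t)sin(4t) + 2e^(-4t)cos(4t), z(t) = -6e^(-4t)sin(4t) + 4e^(-4t)cos(4t)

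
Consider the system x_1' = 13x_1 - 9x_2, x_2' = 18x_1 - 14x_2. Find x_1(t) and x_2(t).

Coefficient matrix A = [[13, -9], [18, -14]].
Characteristic polynomial det(A - λI) = λ^2 + λ - 20 = 0.
Eigenvalues λ = -5, 4.
For λ=-5: (A-λI) row 1 is [18, -9], so an eigenvector is (1, 2).
For λ=4: (A-λI) row 1 is [9, -9], so an eigenvector is (-1, -1).
General solution: c_1e^(-5t)(1,2) + c_2e^(4t)(-1,-1).

x_1(t) = c_1e^(-5t) - c_2e^(4t), x_2(t) = 2c_1e^(-5t) - c_2e^(4t)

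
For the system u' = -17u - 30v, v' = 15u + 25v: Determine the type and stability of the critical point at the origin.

unstable spiral

A = [[-17,-30],[15,25]]; det(A-λI) = λ^2 - 8λ + 25.
λ = 4 ± 3i: positive real part.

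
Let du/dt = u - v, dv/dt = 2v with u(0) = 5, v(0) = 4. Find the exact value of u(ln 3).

-9

A = [[1,-1],[0,2]]; eigenvalues λ = 1, 2.
Eigenvectors: (1,0) for λ=1, (-1,1) for λ=2.
From the initial condition, c_1 = 9, c_2 = 4.
u(ln 3) = (9)(3^1)(1) + (4)(3^2)(-1) = -9.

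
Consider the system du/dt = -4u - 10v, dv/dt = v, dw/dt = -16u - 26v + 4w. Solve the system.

Coefficient matrix A = [[-4, -10, 0], [0, 1, 0], [-16, -26, 4]].
det(A - λI) = 0 gives eigenvalues λ = 4, 1, -4.
For λ=4: eigenvector (0,0,-1).
For λ=1: eigenvector (-2,1,-2).
For λ=-4: eigenvector (-1,0,-2).
General solution: C_1e^(4t)(0,0,-1) + C_2e^(t)(-2,1,-2) + C_3e^(-4t)(-1,0,-2).

u(t) = -2C_2e^(t) - C_3e^(-4t), v(t) = C_2e^(t), w(t) = -C_1e^(4t) - 2C_2e^(t) - 2C_3e^(-4t)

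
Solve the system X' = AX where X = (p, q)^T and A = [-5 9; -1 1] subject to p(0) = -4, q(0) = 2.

Coefficient matrix A = [[-5, 9], [-1, 1]].
Characteristic polynomial det(A - λI) = λ^2 + 4λ + 4 = 0.
Single eigenvalue λ = -2 with algebraic multiplicity 2.
Eigenvector v = (3,1); generalized eigenvector w with (A-λI)w=v is (-1,0).
General solution: e^(-2t)[C_1·v + C_2·(t·v + w)].
Applying p(0)=-4, q(0)=2 gives C_1=2, C_2=10.

p(t) = 30te^(-2t) - 4e^(-2t), q(t) = 10te^(-2t) + 2e^(-2t)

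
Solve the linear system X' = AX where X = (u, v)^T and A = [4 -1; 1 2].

u(t) = C_1e^(3t) + C_2te^(3t) - 2C_2e^(3t), v(t) = C_1e^(3t) + C_2te^(3t) - 3C_2e^(3t)

Coefficient matrix A = [[4, -1], [1, 2]].
Characteristic polynomial det(A - λI) = λ^2 - 6λ + 9 = 0.
Single eigenvalue λ = 3 with algebraic multiplicity 2.
Eigenvector v = (1,1); generalized eigenvector w with (A-λI)w=v is (-2,-3).
General solution: e^(3t)[C_1·v + C_2·(t·v + w)].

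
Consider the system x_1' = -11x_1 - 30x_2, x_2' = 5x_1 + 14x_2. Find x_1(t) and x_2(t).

Coefficient matrix A = [[-11, -30], [5, 14]].
Characteristic polynomial det(A - λI) = λ^2 - 3λ - 4 = 0.
Eigenvalues λ = 4, -1.
For λ=4: (A-λI) row 1 is [-15, -30], so an eigenvector is (2, -1).
For λ=-1: (A-λI) row 1 is [-10, -30], so an eigenvector is (-3, 1).
General solution: K_1e^(4t)(2,-1) + K_2e^(-t)(-3,1).

x_1(t) = 2K_1e^(4t) - 3K_2e^(-t), x_2(t) = -K_1e^(4t) + K_2e^(-t)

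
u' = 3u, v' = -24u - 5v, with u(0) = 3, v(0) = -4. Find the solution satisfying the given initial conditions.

u(t) = 3e^(3t), v(t) = -9e^(3t) + 5e^(-5t)

Coefficient matrix A = [[3, 0], [-24, -5]].
Characteristic polynomial det(A - λI) = λ^2 + 2λ - 15 = 0.
Eigenvalues λ = -5, 3.
For λ=-5: (A-λI) row 1 is [8, 0], so an eigenvector is (0, -1).
For λ=3: (A-λI) row 2 is [-24, -8], so an eigenvector is (-1, 3).
General solution: C_1e^(-5t)(0,-1) + C_2e^(3t)(-1,3).
Applying u(0)=3, v(0)=-4 gives C_1=-5, C_2=-3.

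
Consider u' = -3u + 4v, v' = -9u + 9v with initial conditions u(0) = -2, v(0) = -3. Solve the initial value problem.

Coefficient matrix A = [[-3, 4], [-9, 9]].
Characteristic polynomial det(A - λI) = λ^2 - 6λ + 9 = 0.
Single eigenvalue λ = 3 with algebraic multiplicity 2.
Eigenvector v = (2,3); generalized eigenvector w with (A-λI)w=v is (-1,-1).
General solution: e^(3t)[c_1·v + c_2·(t·v + w)].
Applying u(0)=-2, v(0)=-3 gives c_1=-1, c_2=0.

u(t) = -2e^(3t), v(t) = -3e^(3t)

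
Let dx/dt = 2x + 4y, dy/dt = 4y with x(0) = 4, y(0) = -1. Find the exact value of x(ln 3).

A = [[2,4],[0,4]]; eigenvalues λ = 4, 2.
Eigenvectors: (-2,-1) for λ=4, (-1,0) for λ=2.
From the initial condition, c_1 = 1, c_2 = -6.
x(ln 3) = (1)(3^4)(-2) + (-6)(3^2)(-1) = -108.

-108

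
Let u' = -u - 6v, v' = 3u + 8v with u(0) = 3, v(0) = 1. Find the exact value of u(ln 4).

-4992

A = [[-1,-6],[3,8]]; eigenvalues λ = 2, 5.
Eigenvectors: (-2,1) for λ=2, (-1,1) for λ=5.
From the initial condition, c_1 = -4, c_2 = 5.
u(ln 4) = (-4)(4^2)(-2) + (5)(4^5)(-1) = -4992.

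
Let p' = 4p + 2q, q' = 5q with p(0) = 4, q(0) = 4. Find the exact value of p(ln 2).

192

A = [[4,2],[0,5]]; eigenvalues λ = 5, 4.
Eigenvectors: (2,1) for λ=5, (-1,0) for λ=4.
From the initial condition, c_1 = 4, c_2 = 4.
p(ln 2) = (4)(2^5)(2) + (4)(2^4)(-1) = 192.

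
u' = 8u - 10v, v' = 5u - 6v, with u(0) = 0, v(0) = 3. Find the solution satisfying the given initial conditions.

u(t) = -30e^(t)sin(t), v(t) = -21e^(t)sin(t) + 3e^(t)cos(t)

Coefficient matrix A = [[8, -10], [5, -6]].
Characteristic polynomial det(A - λI) = λ^2 - 2λ + 2 = 0.
Eigenvalues λ = 1 ± i (complex conjugate pair).
For λ=1+i: an eigenvector is (1,1) - i(-3,-2) = (1 + 3i, 1 + 2i).
A real fundamental pair from Re and Im of e^((1+i)t)v: X_1 = e^(t)(cos(t)·(1,1) + sin(t)·(-3,-2)), X_2 = e^(t)(sin(t)·(1,1) - cos(t)·(-3,-2)).
General solution: C_1X_1 + C_2X_2.
Applying u(0)=0, v(0)=3 gives C_1=9, C_2=-3.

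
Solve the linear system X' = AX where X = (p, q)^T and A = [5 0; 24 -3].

Coefficient matrix A = [[5, 0], [24, -3]].
Characteristic polynomial det(A - λI) = λ^2 - 2λ - 15 = 0.
Eigenvalues λ = 5, -3.
For λ=5: (A-λI) row 2 is [24, -8], so an eigenvector is (-1, -3).
For λ=-3: (A-λI) row 1 is [8, 0], so an eigenvector is (0, -1).
General solution: c_1e^(5t)(-1,-3) + c_2e^(-3t)(0,-1).

p(t) = -c_1e^(5t), q(t) = -3c_1e^(5t) - c_2e^(-3t)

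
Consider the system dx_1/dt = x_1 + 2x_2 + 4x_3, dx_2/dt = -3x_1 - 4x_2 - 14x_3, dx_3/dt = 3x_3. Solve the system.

x_1(t) = -2K_2e^(-2t) + K_3e^(-t), x_2(t) = -2K_1e^(3t) + 3K_2e^(-2t) - K_3e^(-t), x_3(t) = K_1e^(3t)

Coefficient matrix A = [[1, 2, 4], [-3, -4, -14], [0, 0, 3]].
det(A - λI) = 0 gives eigenvalues λ = 3, -2, -1.
For λ=3: eigenvector (0,-2,1).
For λ=-2: eigenvector (-2,3,0).
For λ=-1: eigenvector (1,-1,0).
General solution: K_1e^(3t)(0,-2,1) + K_2e^(-2t)(-2,3,0) + K_3e^(-t)(1,-1,0).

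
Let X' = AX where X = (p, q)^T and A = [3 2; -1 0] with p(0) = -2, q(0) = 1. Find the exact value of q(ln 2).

A = [[3,2],[-1,0]]; eigenvalues λ = 2, 1.
Eigenvectors: (2,-1) for λ=2, (1,-1) for λ=1.
From the initial condition, c_1 = -1, c_2 = 0.
q(ln 2) = (-1)(2^2)(-1) + (0)(2^1)(-1) = 4.

4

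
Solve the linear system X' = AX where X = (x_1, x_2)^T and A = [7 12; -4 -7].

x_1(t) = 2K_1e^(t) - 3K_2e^(-t), x_2(t) = -K_1e^(t) + 2K_2e^(-t)

Coefficient matrix A = [[7, 12], [-4, -7]].
Characteristic polynomial det(A - λI) = λ^2 - 1 = 0.
Eigenvalues λ = 1, -1.
For λ=1: (A-λI) row 1 is [6, 12], so an eigenvector is (2, -1).
For λ=-1: (A-λI) row 1 is [8, 12], so an eigenvector is (-3, 2).
General solution: K_1e^(t)(2,-1) + K_2e^(-t)(-3,2).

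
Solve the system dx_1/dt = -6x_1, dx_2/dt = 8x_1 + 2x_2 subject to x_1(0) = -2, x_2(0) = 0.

x_1(t) = -2e^(-6t), x_2(t) = -2e^(2t) + 2e^(-6t)

Coefficient matrix A = [[-6, 0], [8, 2]].
Characteristic polynomial det(A - λI) = λ^2 + 4λ - 12 = 0.
Eigenvalues λ = 2, -6.
For λ=2: (A-λI) row 1 is [-8, 0], so an eigenvector is (0, -1).
For λ=-6: (A-λI) row 2 is [8, 8], so an eigenvector is (-1, 1).
General solution: K_1e^(2t)(0,-1) + K_2e^(-6t)(-1,1).
Applying x_1(0)=-2, x_2(0)=0 gives K_1=2, K_2=2.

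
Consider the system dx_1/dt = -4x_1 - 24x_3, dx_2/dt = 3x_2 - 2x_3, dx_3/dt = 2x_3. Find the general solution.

x_1(t) = K_1e^(-4t) - 4K_3e^(2t), x_2(t) = K_2e^(3t) + 2K_3e^(2t), x_3(t) = K_3e^(2t)

Coefficient matrix A = [[-4, 0, -24], [0, 3, -2], [0, 0, 2]].
det(A - λI) = 0 gives eigenvalues λ = -4, 3, 2.
For λ=-4: eigenvector (1,0,0).
For λ=3: eigenvector (0,1,0).
For λ=2: eigenvector (-4,2,1).
General solution: K_1e^(-4t)(1,0,0) + K_2e^(3t)(0,1,0) + K_3e^(2t)(-4,2,1).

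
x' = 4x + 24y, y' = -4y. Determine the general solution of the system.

x(t) = -3c_1e^(-4t) - c_2e^(4t), y(t) = c_1e^(-4t)

Coefficient matrix A = [[4, 24], [0, -4]].
Characteristic polynomial det(A - λI) = λ^2 - 16 = 0.
Eigenvalues λ = -4, 4.
For λ=-4: (A-λI) row 1 is [8, 24], so an eigenvector is (-3, 1).
For λ=4: (A-λI) row 1 is [0, 24], so an eigenvector is (-1, 0).
General solution: c_1e^(-4t)(-3,1) + c_2e^(4t)(-1,0).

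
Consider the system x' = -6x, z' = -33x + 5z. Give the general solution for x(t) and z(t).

x(t) = -c_1e^(-6t), z(t) = -3c_1e^(-6t) + c_2e^(5t)

Coefficient matrix A = [[-6, 0], [-33, 5]].
Characteristic polynomial det(A - λI) = λ^2 + λ - 30 = 0.
Eigenvalues λ = -6, 5.
For λ=-6: (A-λI) row 2 is [-33, 11], so an eigenvector is (-1, -3).
For λ=5: (A-λI) row 1 is [-11, 0], so an eigenvector is (0, 1).
General solution: c_1e^(-6t)(-1,-3) + c_2e^(5t)(0,1).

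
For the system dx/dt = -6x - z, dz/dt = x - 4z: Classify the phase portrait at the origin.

stable improper node

A = [[-6,-1],[1,-4]]; det(A-λI) = λ^2 + 10λ + 25.
repeated λ = -5 with a single eigenvector.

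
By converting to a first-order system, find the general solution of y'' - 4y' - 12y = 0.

Let x_1 = y, x_2 = y'. Then x_1' = x_2 and x_2' = 12x_1 + 4x_2.
A = [[0,1],[12,4]]; det(A-λI) = λ^2 - 4λ - 12.
Eigenvalues λ = -2, 6 with eigenvectors (1,-2), (1,6).

y(t) = C_1e^(-2t) + C_2e^(6t)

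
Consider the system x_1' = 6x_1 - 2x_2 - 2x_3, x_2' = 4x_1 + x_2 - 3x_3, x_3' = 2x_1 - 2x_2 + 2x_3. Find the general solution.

Coefficient matrix A = [[6, -2, -2], [4, 1, -3], [2, -2, 2]].
det(A - λI) = 0 gives eigenvalues λ = 2, 3, 4.
For λ=2: eigenvector (1,1,1).
For λ=3: eigenvector (-2,-1,-2).
For λ=4: eigenvector (0,-1,1).
General solution: c_1e^(2t)(1,1,1) + c_2e^(3t)(-2,-1,-2) + c_3e^(4t)(0,-1,1).

x_1(t) = c_1e^(2t) - 2c_2e^(3t), x_2(t) = c_1e^(2t) - c_2e^(3t) - c_3e^(4t), x_3(t) = c_1e^(2t) - 2c_2e^(3t) + c_3e^(4t)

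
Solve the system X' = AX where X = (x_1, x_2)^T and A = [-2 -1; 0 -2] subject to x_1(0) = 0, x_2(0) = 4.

x_1(t) = -4te^(-2t), x_2(t) = 4e^(-2t)

Coefficient matrix A = [[-2, -1], [0, -2]].
Characteristic polynomial det(A - λI) = λ^2 + 4λ + 4 = 0.
Single eigenvalue λ = -2 with algebraic multiplicity 2.
Eigenvector v = (1,0); generalized eigenvector w with (A-λI)w=v is (-3,-1).
General solution: e^(-2t)[K_1·v + K_2·(t·v + w)].
Applying x_1(0)=0, x_2(0)=4 gives K_1=-12, K_2=-4.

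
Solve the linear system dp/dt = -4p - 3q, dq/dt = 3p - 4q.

p(t) = -K_1e^(-4t)sin(3t) + K_2e^(-4t)cos(3t), q(t) = K_1e^(-4t)cos(3t) + K_2e^(-4t)sin(3t)

Coefficient matrix A = [[-4, -3], [3, -4]].
Characteristic polynomial det(A - λI) = λ^2 + 8λ + 25 = 0.
Eigenvalues λ = -4 ± 3i (complex conjugate pair).
For λ=-4+3i: an eigenvector is (0,1) - i(-1,0) = (0 + i, 1).
A real fundamental pair from Re and Im of e^((-4+3i)t)v: X_1 = e^(-4t)(cos(3t)·(0,1) + sin(3t)·(-1,0)), X_2 = e^(-4t)(sin(3t)·(0,1) - cos(3t)·(-1,0)).
General solution: K_1X_1 + K_2X_2.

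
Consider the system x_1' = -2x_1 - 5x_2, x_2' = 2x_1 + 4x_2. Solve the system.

x_1(t) = -2K_1e^(t)sin(t) - K_1e^(t)cos(t) - K_2e^(t)sin(t) + 2K_2e^(t)cos(t), x_2(t) = K_1e^(t)sin(t) + K_1e^(t)cos(t) + K_2e^(t)sin(t) - K_2e^(t)cos(t)

Coefficient matrix A = [[-2, -5], [2, 4]].
Characteristic polynomial det(A - λI) = λ^2 - 2λ + 2 = 0.
Eigenvalues λ = 1 ± i (complex conjugate pair).
For λ=1+i: an eigenvector is (-1,1) - i(-2,1) = (-1 + 2i, 1 - i).
A real fundamental pair from Re and Im of e^((1+i)t)v: X_1 = e^(t)(cos(t)·(-1,1) + sin(t)·(-2,1)), X_2 = e^(t)(sin(t)·(-1,1) - cos(t)·(-2,1)).
General solution: K_1X_1 + K_2X_2.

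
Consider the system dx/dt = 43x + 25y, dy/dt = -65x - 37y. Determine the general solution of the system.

x(t) = C_1e^(3t)sin(5t) + 2C_1e^(3t)cos(5t) + 2C_2e^(3t)sin(5t) - C_2e^(3t)cos(5t), y(t) = -2C_1e^(3t)sin(5t) - 3C_1e^(3t)cos(5t) - 3C_2e^(3t)sin(5t) + 2C_2e^(3t)cos(5t)

Coefficient matrix A = [[43, 25], [-65, -37]].
Characteristic polynomial det(A - λI) = λ^2 - 6λ + 34 = 0.
Eigenvalues λ = 3 ± 5i (complex conjugate pair).
For λ=3+5i: an eigenvector is (2,-3) - i(1,-2) = (2 - i, -3 + 2i).
A real fundamental pair from Re and Im of e^((3+5i)t)v: X_1 = e^(3t)(cos(5t)·(2,-3) + sin(5t)·(1,-2)), X_2 = e^(3t)(sin(5t)·(2,-3) - cos(5t)·(1,-2)).
General solution: C_1X_1 + C_2X_2.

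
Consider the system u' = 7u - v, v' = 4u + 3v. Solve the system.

u(t) = C_1e^(5t) + C_2te^(5t), v(t) = 2C_1e^(5t) + 2C_2te^(5t) - C_2e^(5t)

Coefficient matrix A = [[7, -1], [4, 3]].
Characteristic polynomial det(A - λI) = λ^2 - 10λ + 25 = 0.
Single eigenvalue λ = 5 with algebraic multiplicity 2.
Eigenvector v = (1,2); generalized eigenvector w with (A-λI)w=v is (0,-1).
General solution: e^(5t)[C_1·v + C_2·(t·v + w)].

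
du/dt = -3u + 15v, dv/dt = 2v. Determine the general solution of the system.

Coefficient matrix A = [[-3, 15], [0, 2]].
Characteristic polynomial det(A - λI) = λ^2 + λ - 6 = 0.
Eigenvalues λ = -3, 2.
For λ=-3: (A-λI) row 1 is [0, 15], so an eigenvector is (1, 0).
For λ=2: (A-λI) row 1 is [-5, 15], so an eigenvector is (3, 1).
General solution: C_1e^(-3t)(1,0) + C_2e^(2t)(3,1).

u(t) = C_1e^(-3t) + 3C_2e^(2t), v(t) = C_2e^(2t)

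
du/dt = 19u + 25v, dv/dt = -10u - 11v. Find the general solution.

u(t) = -2K_1e^(4t)sin(5t) + K_1e^(4t)cos(5t) + K_2e^(4t)sin(5t) + 2K_2e^(4t)cos(5t), v(t) = K_1e^(4t)sin(5t) - K_1e^(4t)cos(5t) - K_2e^(4t)sin(5t) - K_2e^(4t)cos(5t)

Coefficient matrix A = [[19, 25], [-10, -11]].
Characteristic polynomial det(A - λI) = λ^2 - 8λ + 41 = 0.
Eigenvalues λ = 4 ± 5i (complex conjugate pair).
For λ=4+5i: an eigenvector is (1,-1) - i(-2,1) = (1 + 2i, -1 - i).
A real fundamental pair from Re and Im of e^((4+5i)t)v: X_1 = e^(4t)(cos(5t)·(1,-1) + sin(5t)·(-2,1)), X_2 = e^(4t)(sin(5t)·(1,-1) - cos(5t)·(-2,1)).
General solution: K_1X_1 + K_2X_2.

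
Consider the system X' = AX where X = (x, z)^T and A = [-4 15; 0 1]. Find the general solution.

x(t) = 3K_1e^(t) + K_2e^(-4t), z(t) = K_1e^(t)

Coefficient matrix A = [[-4, 15], [0, 1]].
Characteristic polynomial det(A - λI) = λ^2 + 3λ - 4 = 0.
Eigenvalues λ = 1, -4.
For λ=1: (A-λI) row 1 is [-5, 15], so an eigenvector is (3, 1).
For λ=-4: (A-λI) row 1 is [0, 15], so an eigenvector is (1, 0).
General solution: K_1e^(t)(3,1) + K_2e^(-4t)(1,0).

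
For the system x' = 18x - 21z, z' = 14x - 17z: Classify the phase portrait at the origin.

saddle

A = [[18,-21],[14,-17]]; det(A-λI) = λ^2 - λ - 12.
λ = 4, -3: opposite signs.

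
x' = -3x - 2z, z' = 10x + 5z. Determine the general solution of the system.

Coefficient matrix A = [[-3, -2], [10, 5]].
Characteristic polynomial det(A - λI) = λ^2 - 2λ + 5 = 0.
Eigenvalues λ = 1 ± 2i (complex conjugate pair).
For λ=1+2i: an eigenvector is (0,-1) - i(1,-2) = (0 - i, -1 + 2i).
A real fundamental pair from Re and Im of e^((1+2i)t)v: X_1 = e^(t)(cos(2t)·(0,-1) + sin(2t)·(1,-2)), X_2 = e^(t)(sin(2t)·(0,-1) - cos(2t)·(1,-2)).
General solution: C_1X_1 + C_2X_2.

x(t) = C_1e^(t)sin(2t) - C_2e^(t)cos(2t), z(t) = -2C_1e^(t)sin(2t) - C_1e^(t)cos(2t) - C_2e^(t)sin(2t) + 2C_2e^(t)cos(2t)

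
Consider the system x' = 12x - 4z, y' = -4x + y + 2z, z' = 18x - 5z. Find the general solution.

x(t) = C_1e^(4t) + 4C_3e^(3t), y(t) = C_2e^(t) + C_3e^(3t), z(t) = 2C_1e^(4t) + 9C_3e^(3t)

Coefficient matrix A = [[12, 0, -4], [-4, 1, 2], [18, 0, -5]].
det(A - λI) = 0 gives eigenvalues λ = 4, 1, 3.
For λ=4: eigenvector (1,0,2).
For λ=1: eigenvector (0,1,0).
For λ=3: eigenvector (4,1,9).
General solution: C_1e^(4t)(1,0,2) + C_2e^(t)(0,1,0) + C_3e^(3t)(4,1,9).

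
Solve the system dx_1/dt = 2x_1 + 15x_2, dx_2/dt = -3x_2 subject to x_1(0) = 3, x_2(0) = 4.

x_1(t) = 15e^(2t) - 12e^(-3t), x_2(t) = 4e^(-3t)

Coefficient matrix A = [[2, 15], [0, -3]].
Characteristic polynomial det(A - λI) = λ^2 + λ - 6 = 0.
Eigenvalues λ = -3, 2.
For λ=-3: (A-λI) row 1 is [5, 15], so an eigenvector is (-3, 1).
For λ=2: (A-λI) row 1 is [0, 15], so an eigenvector is (1, 0).
General solution: K_1e^(-3t)(-3,1) + K_2e^(2t)(1,0).
Applying x_1(0)=3, x_2(0)=4 gives K_1=4, K_2=15.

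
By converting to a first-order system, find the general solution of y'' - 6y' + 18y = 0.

y(t) = c_1e^(3t)cos(3t) + c_2e^(3t)sin(3t)

Let x_1 = y, x_2 = y'. Then x_1' = x_2 and x_2' = -18x_1 + 6x_2.
A = [[0,1],[-18,6]]; det(A-λI) = λ^2 - 6λ + 18.
Eigenvalues λ = 3 ± 3i.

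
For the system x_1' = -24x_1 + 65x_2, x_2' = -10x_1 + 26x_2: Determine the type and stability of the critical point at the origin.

unstable spiral

A = [[-24,65],[-10,26]]; det(A-λI) = λ^2 - 2λ + 26.
λ = 1 ± 5i: positive real part.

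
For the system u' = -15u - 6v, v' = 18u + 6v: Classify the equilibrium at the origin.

A = [[-15,-6],[18,6]]; det(A-λI) = λ^2 + 9λ + 18.
λ = -6, -3: both negative.

stable node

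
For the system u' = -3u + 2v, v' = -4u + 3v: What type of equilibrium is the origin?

saddle

A = [[-3,2],[-4,3]]; det(A-λI) = λ^2 - 1.
λ = -1, 1: opposite signs.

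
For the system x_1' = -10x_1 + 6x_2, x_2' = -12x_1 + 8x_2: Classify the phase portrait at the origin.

A = [[-10,6],[-12,8]]; det(A-λI) = λ^2 + 2λ - 8.
λ = 2, -4: opposite signs.

saddle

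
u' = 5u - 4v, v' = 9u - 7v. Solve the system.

u(t) = 2C_1e^(-t) + 2C_2te^(-t) - C_2e^(-t), v(t) = 3C_1e^(-t) + 3C_2te^(-t) - 2C_2e^(-t)

Coefficient matrix A = [[5, -4], [9, -7]].
Characteristic polynomial det(A - λI) = λ^2 + 2λ + 1 = 0.
Single eigenvalue λ = -1 with algebraic multiplicity 2.
Eigenvector v = (2,3); generalized eigenvector w with (A-λI)w=v is (-1,-2).
General solution: e^(-t)[C_1·v + C_2·(t·v + w)].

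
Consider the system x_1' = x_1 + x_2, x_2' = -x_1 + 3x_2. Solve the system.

Coefficient matrix A = [[1, 1], [-1, 3]].
Characteristic polynomial det(A - λI) = λ^2 - 4λ + 4 = 0.
Single eigenvalue λ = 2 with algebraic multiplicity 2.
Eigenvector v = (1,1); generalized eigenvector w with (A-λI)w=v is (1,2).
General solution: e^(2t)[C_1·v + C_2·(t·v + w)].

x_1(t) = C_1e^(2t) + C_2te^(2t) + C_2e^(2t), x_2(t) = C_1e^(2t) + C_2te^(2t) + 2C_2e^(2t)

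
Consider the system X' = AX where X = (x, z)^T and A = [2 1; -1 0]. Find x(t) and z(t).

x(t) = -C_1e^(t) - C_2te^(t) - C_2e^(t), z(t) = C_1e^(t) + C_2te^(t)

Coefficient matrix A = [[2, 1], [-1, 0]].
Characteristic polynomial det(A - λI) = λ^2 - 2λ + 1 = 0.
Single eigenvalue λ = 1 with algebraic multiplicity 2.
Eigenvector v = (-1,1); generalized eigenvector w with (A-λI)w=v is (-1,0).
General solution: e^(t)[C_1·v + C_2·(t·v + w)].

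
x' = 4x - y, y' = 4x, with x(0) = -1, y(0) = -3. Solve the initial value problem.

Coefficient matrix A = [[4, -1], [4, 0]].
Characteristic polynomial det(A - λI) = λ^2 - 4λ + 4 = 0.
Single eigenvalue λ = 2 with algebraic multiplicity 2.
Eigenvector v = (1,2); generalized eigenvector w with (A-λI)w=v is (1,1).
General solution: e^(2t)[c_1·v + c_2·(t·v + w)].
Applying x(0)=-1, y(0)=-3 gives c_1=-2, c_2=1.

x(t) = te^(2t) - e^(2t), y(t) = 2te^(2t) - 3e^(2t)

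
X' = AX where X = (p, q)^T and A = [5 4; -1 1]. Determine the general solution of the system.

Coefficient matrix A = [[5, 4], [-1, 1]].
Characteristic polynomial det(A - λI) = λ^2 - 6λ + 9 = 0.
Single eigenvalue λ = 3 with algebraic multiplicity 2.
Eigenvector v = (-2,1); generalized eigenvector w with (A-λI)w=v is (-3,1).
General solution: e^(3t)[K_1·v + K_2·(t·v + w)].

p(t) = -2K_1e^(3t) - 2K_2te^(3t) - 3K_2e^(3t), q(t) = K_1e^(3t) + K_2te^(3t) + K_2e^(3t)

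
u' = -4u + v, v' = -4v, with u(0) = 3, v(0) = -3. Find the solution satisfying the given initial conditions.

Coefficient matrix A = [[-4, 1], [0, -4]].
Characteristic polynomial det(A - λI) = λ^2 + 8λ + 16 = 0.
Single eigenvalue λ = -4 with algebraic multiplicity 2.
Eigenvector v = (-1,0); generalized eigenvector w with (A-λI)w=v is (-2,-1).
General solution: e^(-4t)[K_1·v + K_2·(t·v + w)].
Applying u(0)=3, v(0)=-3 gives K_1=-9, K_2=3.

u(t) = -3te^(-4t) + 3e^(-4t), v(t) = -3e^(-4t)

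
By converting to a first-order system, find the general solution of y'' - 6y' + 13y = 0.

y(t) = K_1e^(3t)cos(2t) + K_2e^(3t)sin(2t)

Let x_1 = y, x_2 = y'. Then x_1' = x_2 and x_2' = -13x_1 + 6x_2.
A = [[0,1],[-13,6]]; det(A-λI) = λ^2 - 6λ + 13.
Eigenvalues λ = 3 ± 2i.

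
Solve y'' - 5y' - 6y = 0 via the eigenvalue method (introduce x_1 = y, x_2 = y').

y(t) = c_1e^(6t) + c_2e^(-t)

Let x_1 = y, x_2 = y'. Then x_1' = x_2 and x_2' = 6x_1 + 5x_2.
A = [[0,1],[6,5]]; det(A-λI) = λ^2 - 5λ - 6.
Eigenvalues λ = 6, -1 with eigenvectors (1,6), (1,-1).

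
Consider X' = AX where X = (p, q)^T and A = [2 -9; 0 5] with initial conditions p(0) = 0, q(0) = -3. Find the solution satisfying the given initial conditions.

p(t) = 9e^(5t) - 9e^(2t), q(t) = -3e^(5t)

Coefficient matrix A = [[2, -9], [0, 5]].
Characteristic polynomial det(A - λI) = λ^2 - 7λ + 10 = 0.
Eigenvalues λ = 5, 2.
For λ=5: (A-λI) row 1 is [-3, -9], so an eigenvector is (3, -1).
For λ=2: (A-λI) row 1 is [0, -9], so an eigenvector is (1, 0).
General solution: C_1e^(5t)(3,-1) + C_2e^(2t)(1,0).
Applying p(0)=0, q(0)=-3 gives C_1=3, C_2=-9.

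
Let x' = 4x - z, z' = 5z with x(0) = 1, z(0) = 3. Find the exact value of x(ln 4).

-2048

A = [[4,-1],[0,5]]; eigenvalues λ = 5, 4.
Eigenvectors: (-1,1) for λ=5, (-1,0) for λ=4.
From the initial condition, c_1 = 3, c_2 = -4.
x(ln 4) = (3)(4^5)(-1) + (-4)(4^4)(-1) = -2048.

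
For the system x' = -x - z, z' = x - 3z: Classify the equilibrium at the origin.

stable improper node

A = [[-1,-1],[1,-3]]; det(A-λI) = λ^2 + 4λ + 4.
repeated λ = -2 with a single eigenvector.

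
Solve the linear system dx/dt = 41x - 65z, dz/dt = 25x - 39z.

x(t) = -3K_1e^(t)sin(5t) - 2K_1e^(t)cos(5t) - 2K_2e^(t)sin(5t) + 3K_2e^(t)cos(5t), z(t) = -2K_1e^(t)sin(5t) - K_1e^(t)cos(5t) - K_2e^(t)sin(5t) + 2K_2e^(t)cos(5t)

Coefficient matrix A = [[41, -65], [25, -39]].
Characteristic polynomial det(A - λI) = λ^2 - 2λ + 26 = 0.
Eigenvalues λ = 1 ± 5i (complex conjugate pair).
For λ=1+5i: an eigenvector is (-2,-1) - i(-3,-2) = (-2 + 3i, -1 + 2i).
A real fundamental pair from Re and Im of e^((1+5i)t)v: X_1 = e^(t)(cos(5t)·(-2,-1) + sin(5t)·(-3,-2)), X_2 = e^(t)(sin(5t)·(-2,-1) - cos(5t)·(-3,-2)).
General solution: K_1X_1 + K_2X_2.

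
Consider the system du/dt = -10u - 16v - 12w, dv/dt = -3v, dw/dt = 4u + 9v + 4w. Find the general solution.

Coefficient matrix A = [[-10, -16, -12], [0, -3, 0], [4, 9, 4]].
det(A - λI) = 0 gives eigenvalues λ = -4, -3, -2.
For λ=-4: eigenvector (-2,0,1).
For λ=-3: eigenvector (-4,1,1).
For λ=-2: eigenvector (-3,0,2).
General solution: c_1e^(-4t)(-2,0,1) + c_2e^(-3t)(-4,1,1) + c_3e^(-2t)(-3,0,2).

u(t) = -2c_1e^(-4t) - 4c_2e^(-3t) - 3c_3e^(-2t), v(t) = c_2e^(-3t), w(t) = c_1e^(-4t) + c_2e^(-3t) + 2c_3e^(-2t)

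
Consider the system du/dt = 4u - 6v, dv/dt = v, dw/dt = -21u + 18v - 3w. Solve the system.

u(t) = K_1e^(4t) + 2K_3e^(t), v(t) = K_3e^(t), w(t) = -3K_1e^(4t) + K_2e^(-3t) - 6K_3e^(t)

Coefficient matrix A = [[4, -6, 0], [0, 1, 0], [-21, 18, -3]].
det(A - λI) = 0 gives eigenvalues λ = 4, -3, 1.
For λ=4: eigenvector (1,0,-3).
For λ=-3: eigenvector (0,0,1).
For λ=1: eigenvector (2,1,-6).
General solution: K_1e^(4t)(1,0,-3) + K_2e^(-3t)(0,0,1) + K_3e^(t)(2,1,-6).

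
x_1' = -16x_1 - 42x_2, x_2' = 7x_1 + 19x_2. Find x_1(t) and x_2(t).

x_1(t) = -3K_1e^(-2t) + 2K_2e^(5t), x_2(t) = K_1e^(-2t) - K_2e^(5t)

Coefficient matrix A = [[-16, -42], [7, 19]].
Characteristic polynomial det(A - λI) = λ^2 - 3λ - 10 = 0.
Eigenvalues λ = -2, 5.
For λ=-2: (A-λI) row 1 is [-14, -42], so an eigenvector is (-3, 1).
For λ=5: (A-λI) row 1 is [-21, -42], so an eigenvector is (2, -1).
General solution: K_1e^(-2t)(-3,1) + K_2e^(5t)(2,-1).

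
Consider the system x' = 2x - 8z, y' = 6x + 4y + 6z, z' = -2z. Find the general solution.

x(t) = C_1e^(2t) + 2C_3e^(-2t), y(t) = -3C_1e^(2t) + C_2e^(4t) - 3C_3e^(-2t), z(t) = C_3e^(-2t)

Coefficient matrix A = [[2, 0, -8], [6, 4, 6], [0, 0, -2]].
det(A - λI) = 0 gives eigenvalues λ = 2, 4, -2.
For λ=2: eigenvector (1,-3,0).
For λ=4: eigenvector (0,1,0).
For λ=-2: eigenvector (2,-3,1).
General solution: C_1e^(2t)(1,-3,0) + C_2e^(4t)(0,1,0) + C_3e^(-2t)(2,-3,1).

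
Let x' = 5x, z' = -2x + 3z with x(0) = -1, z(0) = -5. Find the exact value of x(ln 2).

A = [[5,0],[-2,3]]; eigenvalues λ = 3, 5.
Eigenvectors: (0,1) for λ=3, (1,-1) for λ=5.
From the initial condition, c_1 = -6, c_2 = -1.
x(ln 2) = (-6)(2^3)(0) + (-1)(2^5)(1) = -32.

-32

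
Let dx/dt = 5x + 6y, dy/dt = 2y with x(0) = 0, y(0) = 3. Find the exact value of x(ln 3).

1404

A = [[5,6],[0,2]]; eigenvalues λ = 5, 2.
Eigenvectors: (1,0) for λ=5, (-2,1) for λ=2.
From the initial condition, c_1 = 6, c_2 = 3.
x(ln 3) = (6)(3^5)(1) + (3)(3^2)(-2) = 1404.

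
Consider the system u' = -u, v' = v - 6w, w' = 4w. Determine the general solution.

Coefficient matrix A = [[-1, 0, 0], [0, 1, -6], [0, 0, 4]].
det(A - λI) = 0 gives eigenvalues λ = 4, 1, -1.
For λ=4: eigenvector (0,-2,1).
For λ=1: eigenvector (0,1,0).
For λ=-1: eigenvector (1,0,0).
General solution: c_1e^(4t)(0,-2,1) + c_2e^(t)(0,1,0) + c_3e^(-t)(1,0,0).

u(t) = c_3e^(-t), v(t) = -2c_1e^(4t) + c_2e^(t), w(t) = c_1e^(4t)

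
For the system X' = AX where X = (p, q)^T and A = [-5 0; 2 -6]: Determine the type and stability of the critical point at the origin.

A = [[-5,0],[2,-6]]; det(A-λI) = λ^2 + 11λ + 30.
λ = -5, -6: both negative.

stable node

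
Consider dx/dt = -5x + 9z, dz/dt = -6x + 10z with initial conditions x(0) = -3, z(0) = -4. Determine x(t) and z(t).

Coefficient matrix A = [[-5, 9], [-6, 10]].
Characteristic polynomial det(A - λI) = λ^2 - 5λ + 4 = 0.
Eigenvalues λ = 1, 4.
For λ=1: (A-λI) row 1 is [-6, 9], so an eigenvector is (-3, -2).
For λ=4: (A-λI) row 1 is [-9, 9], so an eigenvector is (-1, -1).
General solution: C_1e^(t)(-3,-2) + C_2e^(4t)(-1,-1).
Applying x(0)=-3, z(0)=-4 gives C_1=-1, C_2=6.

x(t) = -6e^(4t) + 3e^(t), z(t) = -6e^(4t) + 2e^(t)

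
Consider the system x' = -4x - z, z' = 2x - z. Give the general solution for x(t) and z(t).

x(t) = c_1e^(-2t) + c_2e^(-3t), z(t) = -2c_1e^(-2t) - c_2e^(-3t)

Coefficient matrix A = [[-4, -1], [2, -1]].
Characteristic polynomial det(A - λI) = λ^2 + 5λ + 6 = 0.
Eigenvalues λ = -2, -3.
For λ=-2: (A-λI) row 1 is [-2, -1], so an eigenvector is (1, -2).
For λ=-3: (A-λI) row 1 is [-1, -1], so an eigenvector is (1, -1).
General solution: c_1e^(-2t)(1,-2) + c_2e^(-3t)(1,-1).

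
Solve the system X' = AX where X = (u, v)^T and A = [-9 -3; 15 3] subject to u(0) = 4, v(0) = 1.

Coefficient matrix A = [[-9, -3], [15, 3]].
Characteristic polynomial det(A - λI) = λ^2 + 6λ + 18 = 0.
Eigenvalues λ = -3 ± 3i (complex conjugate pair).
For λ=-3+3i: an eigenvector is (1,-2) - i(0,1) = (1, -2 - i).
A real fundamental pair from Re and Im of e^((-3+3i)t)v: X_1 = e^(-3t)(cos(3t)·(1,-2) + sin(3t)·(0,1)), X_2 = e^(-3t)(sin(3t)·(1,-2) - cos(3t)·(0,1)).
General solution: C_1X_1 + C_2X_2.
Applying u(0)=4, v(0)=1 gives C_1=4, C_2=-9.

u(t) = -9e^(-3t)sin(3t) + 4e^(-3t)cos(3t), v(t) = 22e^(-3t)sin(3t) + e^(-3t)cos(3t)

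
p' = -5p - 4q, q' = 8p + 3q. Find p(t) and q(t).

Coefficient matrix A = [[-5, -4], [8, 3]].
Characteristic polynomial det(A - λI) = λ^2 + 2λ + 17 = 0.
Eigenvalues λ = -1 ± 4i (complex conjugate pair).
For λ=-1+4i: an eigenvector is (0,-1) - i(1,-1) = (0 - i, -1 + i).
A real fundamental pair from Re and Im of e^((-1+4i)t)v: X_1 = e^(-t)(cos(4t)·(0,-1) + sin(4t)·(1,-1)), X_2 = e^(-t)(sin(4t)·(0,-1) - cos(4t)·(1,-1)).
General solution: K_1X_1 + K_2X_2.

p(t) = K_1e^(-t)sin(4t) - K_2e^(-t)cos(4t), q(t) = -K_1e^(-t)sin(4t) - K_1e^(-t)cos(4t) - K_2e^(-t)sin(4t) + K_2e^(-t)cos(4t)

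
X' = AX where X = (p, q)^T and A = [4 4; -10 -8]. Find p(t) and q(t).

p(t) = K_1e^(-2t)sin(2t) + K_1e^(-2t)cos(2t) + K_2e^(-2t)sin(2t) - K_2e^(-2t)cos(2t), q(t) = -2K_1e^(-2t)sin(2t) - K_1e^(-2t)cos(2t) - K_2e^(-2t)sin(2t) + 2K_2e^(-2t)cos(2t)

Coefficient matrix A = [[4, 4], [-10, -8]].
Characteristic polynomial det(A - λI) = λ^2 + 4λ + 8 = 0.
Eigenvalues λ = -2 ± 2i (complex conjugate pair).
For λ=-2+2i: an eigenvector is (1,-1) - i(1,-2) = (1 - i, -1 + 2i).
A real fundamental pair from Re and Im of e^((-2+2i)t)v: X_1 = e^(-2t)(cos(2t)·(1,-1) + sin(2t)·(1,-2)), X_2 = e^(-2t)(sin(2t)·(1,-1) - cos(2t)·(1,-2)).
General solution: K_1X_1 + K_2X_2.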